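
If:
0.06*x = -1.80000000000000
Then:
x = -30.00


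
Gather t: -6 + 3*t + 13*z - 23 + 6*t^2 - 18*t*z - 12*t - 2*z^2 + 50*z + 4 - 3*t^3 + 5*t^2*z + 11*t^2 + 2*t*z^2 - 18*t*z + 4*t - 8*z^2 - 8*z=-3*t^3 + t^2*(5*z + 17) + t*(2*z^2 - 36*z - 5) - 10*z^2 + 55*z - 25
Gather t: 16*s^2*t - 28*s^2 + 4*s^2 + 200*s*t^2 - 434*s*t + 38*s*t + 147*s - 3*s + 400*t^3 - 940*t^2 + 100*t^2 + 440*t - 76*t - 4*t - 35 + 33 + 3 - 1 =-24*s^2 + 144*s + 400*t^3 + t^2*(200*s - 840) + t*(16*s^2 - 396*s + 360)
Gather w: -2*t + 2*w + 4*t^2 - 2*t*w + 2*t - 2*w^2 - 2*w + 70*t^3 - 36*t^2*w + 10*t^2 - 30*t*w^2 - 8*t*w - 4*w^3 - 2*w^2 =70*t^3 + 14*t^2 - 4*w^3 + w^2*(-30*t - 4) + w*(-36*t^2 - 10*t)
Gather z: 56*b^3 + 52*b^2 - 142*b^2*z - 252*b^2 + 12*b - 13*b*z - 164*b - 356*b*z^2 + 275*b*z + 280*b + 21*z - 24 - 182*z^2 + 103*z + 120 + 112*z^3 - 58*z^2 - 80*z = 56*b^3 - 200*b^2 + 128*b + 112*z^3 + z^2*(-356*b - 240) + z*(-142*b^2 + 262*b + 44) + 96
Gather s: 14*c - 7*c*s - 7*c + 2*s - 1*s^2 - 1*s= 7*c - s^2 + s*(1 - 7*c)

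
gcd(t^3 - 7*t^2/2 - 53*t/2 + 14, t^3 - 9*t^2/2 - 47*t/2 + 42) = t^2 - 3*t - 28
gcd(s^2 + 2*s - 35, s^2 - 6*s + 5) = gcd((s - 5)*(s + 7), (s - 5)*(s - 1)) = s - 5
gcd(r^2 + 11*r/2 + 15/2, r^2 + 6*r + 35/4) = r + 5/2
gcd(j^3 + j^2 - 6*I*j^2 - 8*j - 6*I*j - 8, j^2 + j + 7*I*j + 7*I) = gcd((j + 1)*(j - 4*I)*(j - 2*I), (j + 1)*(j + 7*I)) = j + 1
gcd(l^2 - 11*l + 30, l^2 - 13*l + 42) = l - 6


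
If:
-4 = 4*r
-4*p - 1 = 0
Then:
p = -1/4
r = -1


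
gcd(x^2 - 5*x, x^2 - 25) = x - 5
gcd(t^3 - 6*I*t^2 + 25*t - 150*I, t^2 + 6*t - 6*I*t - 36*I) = t - 6*I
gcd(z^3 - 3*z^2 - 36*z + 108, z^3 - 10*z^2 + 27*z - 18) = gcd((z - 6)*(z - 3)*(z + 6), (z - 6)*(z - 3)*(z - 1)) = z^2 - 9*z + 18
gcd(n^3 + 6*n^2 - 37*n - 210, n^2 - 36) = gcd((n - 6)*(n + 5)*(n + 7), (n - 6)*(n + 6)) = n - 6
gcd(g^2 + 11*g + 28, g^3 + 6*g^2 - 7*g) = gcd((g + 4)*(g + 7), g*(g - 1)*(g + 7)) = g + 7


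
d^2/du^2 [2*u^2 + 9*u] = 4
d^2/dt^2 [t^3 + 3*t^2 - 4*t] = 6*t + 6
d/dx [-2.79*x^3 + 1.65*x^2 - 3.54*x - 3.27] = -8.37*x^2 + 3.3*x - 3.54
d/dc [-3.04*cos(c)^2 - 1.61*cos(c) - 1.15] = (6.08*cos(c) + 1.61)*sin(c)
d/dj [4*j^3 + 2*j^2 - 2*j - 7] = 12*j^2 + 4*j - 2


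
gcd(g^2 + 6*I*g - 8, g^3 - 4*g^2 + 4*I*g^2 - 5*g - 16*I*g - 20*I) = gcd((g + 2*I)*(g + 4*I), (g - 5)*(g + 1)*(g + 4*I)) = g + 4*I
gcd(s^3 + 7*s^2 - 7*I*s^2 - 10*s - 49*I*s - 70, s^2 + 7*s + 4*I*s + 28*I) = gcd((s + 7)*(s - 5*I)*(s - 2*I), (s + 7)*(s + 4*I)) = s + 7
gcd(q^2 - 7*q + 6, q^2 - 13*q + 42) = q - 6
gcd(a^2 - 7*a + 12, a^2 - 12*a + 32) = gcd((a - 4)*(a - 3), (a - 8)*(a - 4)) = a - 4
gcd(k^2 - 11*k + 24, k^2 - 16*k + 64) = k - 8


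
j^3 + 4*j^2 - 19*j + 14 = (j - 2)*(j - 1)*(j + 7)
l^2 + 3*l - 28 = (l - 4)*(l + 7)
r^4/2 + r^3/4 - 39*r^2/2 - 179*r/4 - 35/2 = (r/2 + 1)*(r - 7)*(r + 1/2)*(r + 5)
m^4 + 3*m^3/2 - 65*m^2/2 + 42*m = m*(m - 4)*(m - 3/2)*(m + 7)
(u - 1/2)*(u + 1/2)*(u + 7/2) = u^3 + 7*u^2/2 - u/4 - 7/8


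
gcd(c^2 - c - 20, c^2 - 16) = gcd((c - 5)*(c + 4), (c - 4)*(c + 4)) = c + 4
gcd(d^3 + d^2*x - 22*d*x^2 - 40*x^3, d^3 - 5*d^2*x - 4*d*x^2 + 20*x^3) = -d^2 + 3*d*x + 10*x^2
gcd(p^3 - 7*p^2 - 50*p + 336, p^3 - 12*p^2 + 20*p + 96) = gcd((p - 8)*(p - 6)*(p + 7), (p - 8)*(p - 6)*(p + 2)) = p^2 - 14*p + 48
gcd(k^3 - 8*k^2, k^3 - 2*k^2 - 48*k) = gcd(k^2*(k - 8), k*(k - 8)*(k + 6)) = k^2 - 8*k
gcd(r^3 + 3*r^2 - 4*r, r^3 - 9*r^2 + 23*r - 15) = r - 1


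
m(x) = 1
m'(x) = 0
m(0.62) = 1.00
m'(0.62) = 0.00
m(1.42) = 1.00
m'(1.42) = 0.00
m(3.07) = 1.00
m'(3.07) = 0.00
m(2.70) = 1.00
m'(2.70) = 0.00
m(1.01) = 1.00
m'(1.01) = 0.00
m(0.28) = 1.00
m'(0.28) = 0.00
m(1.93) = 1.00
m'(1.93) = 0.00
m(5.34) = 1.00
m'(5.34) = 0.00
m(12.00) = 1.00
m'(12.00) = 0.00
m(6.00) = 1.00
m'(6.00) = 0.00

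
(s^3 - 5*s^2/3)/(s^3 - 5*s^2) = (s - 5/3)/(s - 5)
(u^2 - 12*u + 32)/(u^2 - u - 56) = (u - 4)/(u + 7)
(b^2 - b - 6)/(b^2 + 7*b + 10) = (b - 3)/(b + 5)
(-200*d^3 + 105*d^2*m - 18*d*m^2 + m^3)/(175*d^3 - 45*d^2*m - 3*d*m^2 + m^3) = (-8*d + m)/(7*d + m)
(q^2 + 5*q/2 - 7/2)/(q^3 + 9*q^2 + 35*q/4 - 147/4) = 2*(q - 1)/(2*q^2 + 11*q - 21)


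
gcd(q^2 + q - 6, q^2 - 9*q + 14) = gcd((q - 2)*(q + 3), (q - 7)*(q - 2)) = q - 2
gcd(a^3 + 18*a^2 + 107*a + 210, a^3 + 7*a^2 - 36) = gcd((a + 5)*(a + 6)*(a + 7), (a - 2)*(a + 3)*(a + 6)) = a + 6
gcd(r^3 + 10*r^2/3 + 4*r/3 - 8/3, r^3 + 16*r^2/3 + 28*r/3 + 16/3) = r^2 + 4*r + 4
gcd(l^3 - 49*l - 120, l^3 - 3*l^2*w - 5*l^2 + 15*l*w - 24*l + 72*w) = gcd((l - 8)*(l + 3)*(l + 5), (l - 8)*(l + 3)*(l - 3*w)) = l^2 - 5*l - 24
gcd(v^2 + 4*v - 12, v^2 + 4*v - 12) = v^2 + 4*v - 12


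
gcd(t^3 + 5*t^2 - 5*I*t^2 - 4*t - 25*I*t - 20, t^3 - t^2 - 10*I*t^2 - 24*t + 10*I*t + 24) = t - 4*I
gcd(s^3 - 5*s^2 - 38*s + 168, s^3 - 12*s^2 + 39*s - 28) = s^2 - 11*s + 28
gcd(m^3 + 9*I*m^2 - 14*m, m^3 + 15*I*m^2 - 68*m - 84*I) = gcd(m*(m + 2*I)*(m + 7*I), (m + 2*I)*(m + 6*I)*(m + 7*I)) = m^2 + 9*I*m - 14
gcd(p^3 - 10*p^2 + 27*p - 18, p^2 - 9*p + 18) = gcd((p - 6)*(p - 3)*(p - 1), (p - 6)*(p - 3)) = p^2 - 9*p + 18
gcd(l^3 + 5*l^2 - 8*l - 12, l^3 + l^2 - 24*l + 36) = l^2 + 4*l - 12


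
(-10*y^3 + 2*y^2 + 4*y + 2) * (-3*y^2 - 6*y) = 30*y^5 + 54*y^4 - 24*y^3 - 30*y^2 - 12*y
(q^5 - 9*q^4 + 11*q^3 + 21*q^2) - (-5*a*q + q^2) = 5*a*q + q^5 - 9*q^4 + 11*q^3 + 20*q^2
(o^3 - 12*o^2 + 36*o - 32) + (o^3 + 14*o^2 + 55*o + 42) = 2*o^3 + 2*o^2 + 91*o + 10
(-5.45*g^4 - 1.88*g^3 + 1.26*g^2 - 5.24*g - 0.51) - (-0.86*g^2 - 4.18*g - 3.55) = -5.45*g^4 - 1.88*g^3 + 2.12*g^2 - 1.06*g + 3.04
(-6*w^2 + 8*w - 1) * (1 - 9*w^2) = 54*w^4 - 72*w^3 + 3*w^2 + 8*w - 1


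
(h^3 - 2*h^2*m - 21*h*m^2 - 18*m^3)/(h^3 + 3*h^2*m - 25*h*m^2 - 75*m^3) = (h^2 - 5*h*m - 6*m^2)/(h^2 - 25*m^2)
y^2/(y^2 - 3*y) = y/(y - 3)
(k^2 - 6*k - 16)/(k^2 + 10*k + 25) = (k^2 - 6*k - 16)/(k^2 + 10*k + 25)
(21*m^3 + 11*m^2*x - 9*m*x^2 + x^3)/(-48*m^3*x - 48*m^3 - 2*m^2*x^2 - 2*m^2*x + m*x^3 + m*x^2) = (-21*m^3 - 11*m^2*x + 9*m*x^2 - x^3)/(m*(48*m^2*x + 48*m^2 + 2*m*x^2 + 2*m*x - x^3 - x^2))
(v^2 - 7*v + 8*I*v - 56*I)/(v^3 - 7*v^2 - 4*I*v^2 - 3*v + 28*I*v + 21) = (v + 8*I)/(v^2 - 4*I*v - 3)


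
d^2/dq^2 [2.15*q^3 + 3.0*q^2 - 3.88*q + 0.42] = 12.9*q + 6.0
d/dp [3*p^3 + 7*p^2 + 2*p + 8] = 9*p^2 + 14*p + 2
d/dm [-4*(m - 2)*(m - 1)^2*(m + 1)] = -16*m^3 + 36*m^2 - 8*m - 12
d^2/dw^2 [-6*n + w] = 0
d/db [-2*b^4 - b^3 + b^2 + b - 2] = -8*b^3 - 3*b^2 + 2*b + 1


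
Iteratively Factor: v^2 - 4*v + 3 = (v - 3)*(v - 1)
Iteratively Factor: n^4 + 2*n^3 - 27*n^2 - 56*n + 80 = (n - 5)*(n^3 + 7*n^2 + 8*n - 16) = (n - 5)*(n + 4)*(n^2 + 3*n - 4) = (n - 5)*(n + 4)^2*(n - 1)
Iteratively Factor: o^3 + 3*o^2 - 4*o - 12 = (o + 2)*(o^2 + o - 6) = (o - 2)*(o + 2)*(o + 3)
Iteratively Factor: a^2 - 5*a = (a)*(a - 5)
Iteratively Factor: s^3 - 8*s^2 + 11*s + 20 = (s + 1)*(s^2 - 9*s + 20) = (s - 4)*(s + 1)*(s - 5)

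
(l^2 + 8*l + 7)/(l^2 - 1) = (l + 7)/(l - 1)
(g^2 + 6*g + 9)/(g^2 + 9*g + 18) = (g + 3)/(g + 6)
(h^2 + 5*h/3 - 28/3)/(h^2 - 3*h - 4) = (-3*h^2 - 5*h + 28)/(3*(-h^2 + 3*h + 4))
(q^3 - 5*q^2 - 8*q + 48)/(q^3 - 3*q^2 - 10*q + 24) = (q - 4)/(q - 2)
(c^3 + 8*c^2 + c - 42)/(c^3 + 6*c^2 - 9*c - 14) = (c + 3)/(c + 1)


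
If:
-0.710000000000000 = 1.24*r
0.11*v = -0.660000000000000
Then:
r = -0.57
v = -6.00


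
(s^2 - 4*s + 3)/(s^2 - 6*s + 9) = (s - 1)/(s - 3)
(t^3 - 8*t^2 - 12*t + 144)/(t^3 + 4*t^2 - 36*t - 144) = (t - 6)/(t + 6)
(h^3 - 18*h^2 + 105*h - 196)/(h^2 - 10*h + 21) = (h^2 - 11*h + 28)/(h - 3)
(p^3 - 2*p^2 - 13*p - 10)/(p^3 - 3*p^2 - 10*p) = (p + 1)/p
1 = 1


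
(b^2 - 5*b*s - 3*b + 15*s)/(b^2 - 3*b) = (b - 5*s)/b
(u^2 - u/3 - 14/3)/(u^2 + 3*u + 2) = (u - 7/3)/(u + 1)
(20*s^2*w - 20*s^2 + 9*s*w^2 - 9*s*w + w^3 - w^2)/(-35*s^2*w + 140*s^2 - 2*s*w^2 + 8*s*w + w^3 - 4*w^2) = (-4*s*w + 4*s - w^2 + w)/(7*s*w - 28*s - w^2 + 4*w)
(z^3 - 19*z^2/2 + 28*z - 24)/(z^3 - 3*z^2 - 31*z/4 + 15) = 2*(z - 4)/(2*z + 5)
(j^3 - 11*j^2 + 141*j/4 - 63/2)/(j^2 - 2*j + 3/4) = (2*j^2 - 19*j + 42)/(2*j - 1)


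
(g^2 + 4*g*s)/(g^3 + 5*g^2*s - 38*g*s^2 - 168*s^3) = g/(g^2 + g*s - 42*s^2)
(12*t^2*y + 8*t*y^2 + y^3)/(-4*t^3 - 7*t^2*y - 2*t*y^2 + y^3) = y*(12*t^2 + 8*t*y + y^2)/(-4*t^3 - 7*t^2*y - 2*t*y^2 + y^3)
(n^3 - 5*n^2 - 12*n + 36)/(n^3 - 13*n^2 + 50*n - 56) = (n^2 - 3*n - 18)/(n^2 - 11*n + 28)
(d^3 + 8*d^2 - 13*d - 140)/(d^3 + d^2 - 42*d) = (d^2 + d - 20)/(d*(d - 6))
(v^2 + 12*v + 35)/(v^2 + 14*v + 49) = (v + 5)/(v + 7)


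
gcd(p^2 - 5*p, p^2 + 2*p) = p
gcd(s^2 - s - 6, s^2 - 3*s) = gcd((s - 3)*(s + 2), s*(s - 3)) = s - 3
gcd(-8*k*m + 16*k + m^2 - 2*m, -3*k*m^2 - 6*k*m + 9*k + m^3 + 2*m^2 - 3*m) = 1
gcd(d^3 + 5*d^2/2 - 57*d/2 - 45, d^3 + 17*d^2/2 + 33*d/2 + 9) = d^2 + 15*d/2 + 9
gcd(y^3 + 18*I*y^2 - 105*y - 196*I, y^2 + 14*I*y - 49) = y^2 + 14*I*y - 49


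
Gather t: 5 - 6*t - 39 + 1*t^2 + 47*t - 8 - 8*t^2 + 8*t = -7*t^2 + 49*t - 42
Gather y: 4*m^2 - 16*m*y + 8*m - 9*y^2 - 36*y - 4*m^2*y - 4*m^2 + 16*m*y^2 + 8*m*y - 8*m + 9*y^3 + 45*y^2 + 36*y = 9*y^3 + y^2*(16*m + 36) + y*(-4*m^2 - 8*m)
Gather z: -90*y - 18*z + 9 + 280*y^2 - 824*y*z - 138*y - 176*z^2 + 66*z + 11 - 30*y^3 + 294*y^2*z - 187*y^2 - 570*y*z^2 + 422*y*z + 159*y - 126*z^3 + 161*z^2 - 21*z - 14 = -30*y^3 + 93*y^2 - 69*y - 126*z^3 + z^2*(-570*y - 15) + z*(294*y^2 - 402*y + 27) + 6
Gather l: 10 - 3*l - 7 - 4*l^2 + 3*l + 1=4 - 4*l^2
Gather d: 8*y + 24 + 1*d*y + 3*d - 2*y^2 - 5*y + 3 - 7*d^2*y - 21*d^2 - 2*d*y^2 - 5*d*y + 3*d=d^2*(-7*y - 21) + d*(-2*y^2 - 4*y + 6) - 2*y^2 + 3*y + 27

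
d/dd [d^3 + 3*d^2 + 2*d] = 3*d^2 + 6*d + 2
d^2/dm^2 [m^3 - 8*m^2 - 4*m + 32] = 6*m - 16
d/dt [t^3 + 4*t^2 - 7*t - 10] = 3*t^2 + 8*t - 7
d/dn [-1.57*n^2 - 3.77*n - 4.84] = -3.14*n - 3.77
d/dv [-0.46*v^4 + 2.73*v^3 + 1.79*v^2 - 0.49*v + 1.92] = -1.84*v^3 + 8.19*v^2 + 3.58*v - 0.49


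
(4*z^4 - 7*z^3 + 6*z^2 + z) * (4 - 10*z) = -40*z^5 + 86*z^4 - 88*z^3 + 14*z^2 + 4*z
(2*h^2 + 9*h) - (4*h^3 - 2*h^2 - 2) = -4*h^3 + 4*h^2 + 9*h + 2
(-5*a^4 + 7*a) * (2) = -10*a^4 + 14*a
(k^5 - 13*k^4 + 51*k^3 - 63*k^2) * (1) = k^5 - 13*k^4 + 51*k^3 - 63*k^2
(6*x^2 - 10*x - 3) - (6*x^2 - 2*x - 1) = -8*x - 2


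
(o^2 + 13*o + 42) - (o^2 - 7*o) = 20*o + 42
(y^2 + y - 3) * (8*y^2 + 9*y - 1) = 8*y^4 + 17*y^3 - 16*y^2 - 28*y + 3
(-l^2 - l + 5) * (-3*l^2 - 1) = 3*l^4 + 3*l^3 - 14*l^2 + l - 5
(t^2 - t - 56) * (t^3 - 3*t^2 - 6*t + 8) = t^5 - 4*t^4 - 59*t^3 + 182*t^2 + 328*t - 448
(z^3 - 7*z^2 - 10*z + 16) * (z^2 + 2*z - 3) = z^5 - 5*z^4 - 27*z^3 + 17*z^2 + 62*z - 48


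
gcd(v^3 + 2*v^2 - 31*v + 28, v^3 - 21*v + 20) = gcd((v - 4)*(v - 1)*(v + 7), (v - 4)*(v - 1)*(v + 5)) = v^2 - 5*v + 4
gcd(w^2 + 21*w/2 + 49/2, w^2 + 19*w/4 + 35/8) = w + 7/2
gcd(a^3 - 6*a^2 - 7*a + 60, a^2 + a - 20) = a - 4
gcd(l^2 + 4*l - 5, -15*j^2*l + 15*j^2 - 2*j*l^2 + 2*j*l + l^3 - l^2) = l - 1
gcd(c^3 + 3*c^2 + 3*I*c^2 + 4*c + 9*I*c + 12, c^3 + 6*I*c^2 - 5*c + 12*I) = c^2 + 3*I*c + 4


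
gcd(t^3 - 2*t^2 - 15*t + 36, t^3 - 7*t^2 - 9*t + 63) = t - 3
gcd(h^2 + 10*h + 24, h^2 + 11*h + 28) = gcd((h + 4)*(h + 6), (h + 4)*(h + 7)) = h + 4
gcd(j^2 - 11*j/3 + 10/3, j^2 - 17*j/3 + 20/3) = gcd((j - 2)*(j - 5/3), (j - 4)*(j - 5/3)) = j - 5/3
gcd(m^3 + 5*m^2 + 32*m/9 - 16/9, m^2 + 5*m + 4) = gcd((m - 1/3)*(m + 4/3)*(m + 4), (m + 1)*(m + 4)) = m + 4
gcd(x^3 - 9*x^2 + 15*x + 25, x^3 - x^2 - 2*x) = x + 1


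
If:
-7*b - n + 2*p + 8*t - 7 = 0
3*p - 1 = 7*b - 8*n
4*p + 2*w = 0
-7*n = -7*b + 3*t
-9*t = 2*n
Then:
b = -361/644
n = -57/92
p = 187/276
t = 19/138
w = -187/138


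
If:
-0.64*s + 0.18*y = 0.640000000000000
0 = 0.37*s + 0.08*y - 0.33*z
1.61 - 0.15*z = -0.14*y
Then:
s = -9.88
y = -31.56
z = -18.73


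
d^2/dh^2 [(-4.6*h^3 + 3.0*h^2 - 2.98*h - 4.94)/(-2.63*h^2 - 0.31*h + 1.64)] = (2.8421709430404e-14*h^5 - 2.8421709430404e-14*h^4 + 86.682084*h^3 + 113.347476*h^2 + 175.518468*h + 30.456348)/(18.191447*h^6 + 6.432717*h^5 - 33.272919*h^4 - 7.992761*h^3 + 20.748132*h^2 + 2.501328*h - 4.410944)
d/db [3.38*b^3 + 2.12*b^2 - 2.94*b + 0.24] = 10.14*b^2 + 4.24*b - 2.94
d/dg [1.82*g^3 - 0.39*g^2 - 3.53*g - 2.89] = 5.46*g^2 - 0.78*g - 3.53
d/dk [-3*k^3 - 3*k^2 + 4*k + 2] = -9*k^2 - 6*k + 4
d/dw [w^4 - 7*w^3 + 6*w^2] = w*(4*w^2 - 21*w + 12)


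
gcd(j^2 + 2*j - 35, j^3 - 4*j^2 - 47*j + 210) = j^2 + 2*j - 35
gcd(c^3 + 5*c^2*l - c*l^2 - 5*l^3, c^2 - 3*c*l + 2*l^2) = c - l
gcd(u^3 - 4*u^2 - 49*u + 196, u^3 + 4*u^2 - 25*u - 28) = u^2 + 3*u - 28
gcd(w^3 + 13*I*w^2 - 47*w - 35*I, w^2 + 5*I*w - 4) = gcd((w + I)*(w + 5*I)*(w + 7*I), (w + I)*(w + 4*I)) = w + I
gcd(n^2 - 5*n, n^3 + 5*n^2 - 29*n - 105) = n - 5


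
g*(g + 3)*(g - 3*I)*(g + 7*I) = g^4 + 3*g^3 + 4*I*g^3 + 21*g^2 + 12*I*g^2 + 63*g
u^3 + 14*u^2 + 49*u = u*(u + 7)^2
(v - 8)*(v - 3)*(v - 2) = v^3 - 13*v^2 + 46*v - 48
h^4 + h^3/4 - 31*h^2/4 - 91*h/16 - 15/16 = (h - 3)*(h + 1/4)*(h + 1/2)*(h + 5/2)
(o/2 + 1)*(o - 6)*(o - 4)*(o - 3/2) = o^4/2 - 19*o^3/4 + 8*o^2 + 21*o - 36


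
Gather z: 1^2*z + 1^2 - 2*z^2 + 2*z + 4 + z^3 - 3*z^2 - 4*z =z^3 - 5*z^2 - z + 5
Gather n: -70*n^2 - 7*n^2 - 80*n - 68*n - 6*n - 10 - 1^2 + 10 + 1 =-77*n^2 - 154*n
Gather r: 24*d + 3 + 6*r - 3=24*d + 6*r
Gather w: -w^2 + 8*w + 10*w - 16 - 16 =-w^2 + 18*w - 32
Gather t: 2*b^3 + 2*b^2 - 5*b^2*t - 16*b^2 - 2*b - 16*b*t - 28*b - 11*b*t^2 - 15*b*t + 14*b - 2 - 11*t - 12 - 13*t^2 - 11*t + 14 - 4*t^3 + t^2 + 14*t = 2*b^3 - 14*b^2 - 16*b - 4*t^3 + t^2*(-11*b - 12) + t*(-5*b^2 - 31*b - 8)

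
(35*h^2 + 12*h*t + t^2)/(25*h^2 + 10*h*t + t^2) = (7*h + t)/(5*h + t)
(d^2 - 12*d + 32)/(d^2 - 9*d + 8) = (d - 4)/(d - 1)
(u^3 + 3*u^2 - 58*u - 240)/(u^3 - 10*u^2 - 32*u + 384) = (u + 5)/(u - 8)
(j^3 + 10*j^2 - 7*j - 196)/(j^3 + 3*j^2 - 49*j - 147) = (j^2 + 3*j - 28)/(j^2 - 4*j - 21)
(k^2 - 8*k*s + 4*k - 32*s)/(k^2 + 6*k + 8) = (k - 8*s)/(k + 2)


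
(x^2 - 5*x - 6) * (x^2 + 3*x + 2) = x^4 - 2*x^3 - 19*x^2 - 28*x - 12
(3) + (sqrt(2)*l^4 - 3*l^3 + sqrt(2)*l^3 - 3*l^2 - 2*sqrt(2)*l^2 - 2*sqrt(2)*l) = sqrt(2)*l^4 - 3*l^3 + sqrt(2)*l^3 - 3*l^2 - 2*sqrt(2)*l^2 - 2*sqrt(2)*l + 3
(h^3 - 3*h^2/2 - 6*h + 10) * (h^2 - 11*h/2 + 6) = h^5 - 7*h^4 + 33*h^3/4 + 34*h^2 - 91*h + 60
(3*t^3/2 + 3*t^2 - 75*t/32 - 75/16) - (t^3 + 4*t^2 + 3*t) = t^3/2 - t^2 - 171*t/32 - 75/16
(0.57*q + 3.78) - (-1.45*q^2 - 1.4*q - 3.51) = 1.45*q^2 + 1.97*q + 7.29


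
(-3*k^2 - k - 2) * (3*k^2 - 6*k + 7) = -9*k^4 + 15*k^3 - 21*k^2 + 5*k - 14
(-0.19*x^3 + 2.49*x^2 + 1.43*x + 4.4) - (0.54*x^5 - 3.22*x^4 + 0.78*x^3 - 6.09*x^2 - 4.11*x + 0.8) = -0.54*x^5 + 3.22*x^4 - 0.97*x^3 + 8.58*x^2 + 5.54*x + 3.6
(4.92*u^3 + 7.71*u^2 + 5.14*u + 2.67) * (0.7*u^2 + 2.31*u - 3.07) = 3.444*u^5 + 16.7622*u^4 + 6.3037*u^3 - 9.9273*u^2 - 9.6121*u - 8.1969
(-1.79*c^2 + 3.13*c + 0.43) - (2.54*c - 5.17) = -1.79*c^2 + 0.59*c + 5.6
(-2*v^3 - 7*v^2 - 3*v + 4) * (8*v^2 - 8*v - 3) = -16*v^5 - 40*v^4 + 38*v^3 + 77*v^2 - 23*v - 12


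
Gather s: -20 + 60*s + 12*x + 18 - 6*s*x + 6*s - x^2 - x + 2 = s*(66 - 6*x) - x^2 + 11*x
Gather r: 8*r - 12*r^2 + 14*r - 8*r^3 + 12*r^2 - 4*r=-8*r^3 + 18*r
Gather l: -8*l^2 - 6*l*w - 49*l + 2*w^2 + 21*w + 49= -8*l^2 + l*(-6*w - 49) + 2*w^2 + 21*w + 49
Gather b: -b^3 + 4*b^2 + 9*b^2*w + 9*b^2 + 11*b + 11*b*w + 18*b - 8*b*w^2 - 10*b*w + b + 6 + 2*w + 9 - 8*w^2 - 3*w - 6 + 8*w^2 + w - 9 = -b^3 + b^2*(9*w + 13) + b*(-8*w^2 + w + 30)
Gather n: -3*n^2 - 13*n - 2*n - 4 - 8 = -3*n^2 - 15*n - 12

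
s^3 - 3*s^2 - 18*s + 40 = (s - 5)*(s - 2)*(s + 4)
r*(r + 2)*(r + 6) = r^3 + 8*r^2 + 12*r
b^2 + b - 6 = (b - 2)*(b + 3)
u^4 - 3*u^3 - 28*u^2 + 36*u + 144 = (u - 6)*(u - 3)*(u + 2)*(u + 4)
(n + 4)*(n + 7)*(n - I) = n^3 + 11*n^2 - I*n^2 + 28*n - 11*I*n - 28*I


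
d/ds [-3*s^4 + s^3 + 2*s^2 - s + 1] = -12*s^3 + 3*s^2 + 4*s - 1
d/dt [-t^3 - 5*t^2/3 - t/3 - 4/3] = -3*t^2 - 10*t/3 - 1/3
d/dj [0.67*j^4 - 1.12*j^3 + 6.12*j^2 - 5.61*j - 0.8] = 2.68*j^3 - 3.36*j^2 + 12.24*j - 5.61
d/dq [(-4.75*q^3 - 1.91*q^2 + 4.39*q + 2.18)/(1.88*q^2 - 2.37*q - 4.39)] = (-8.93*q^4 + 22.515*q^3 + 58.831*q^2 + 8.573*q - 14.1055)/(3.5344*q^4 - 8.9112*q^3 - 10.8895*q^2 + 20.8086*q + 19.2721)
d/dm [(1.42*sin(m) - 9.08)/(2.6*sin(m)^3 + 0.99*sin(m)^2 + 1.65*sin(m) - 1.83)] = (-7.384*sin(m)^3 + 69.4182*sin(m)^2 + 17.9784*sin(m) + 12.3834)*cos(m)/(6.76*sin(m)^6 + 5.148*sin(m)^5 + 9.5601*sin(m)^4 - 6.249*sin(m)^3 - 0.9009*sin(m)^2 - 6.039*sin(m) + 3.3489)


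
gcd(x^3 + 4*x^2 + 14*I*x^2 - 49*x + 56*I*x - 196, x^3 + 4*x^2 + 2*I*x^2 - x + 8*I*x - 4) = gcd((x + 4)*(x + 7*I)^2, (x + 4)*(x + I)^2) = x + 4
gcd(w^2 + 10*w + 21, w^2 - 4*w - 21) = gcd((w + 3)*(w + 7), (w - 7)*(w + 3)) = w + 3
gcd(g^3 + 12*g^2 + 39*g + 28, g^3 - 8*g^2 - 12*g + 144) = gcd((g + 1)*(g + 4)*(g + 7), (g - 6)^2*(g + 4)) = g + 4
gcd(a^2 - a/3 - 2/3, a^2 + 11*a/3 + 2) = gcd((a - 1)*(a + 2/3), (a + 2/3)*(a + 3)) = a + 2/3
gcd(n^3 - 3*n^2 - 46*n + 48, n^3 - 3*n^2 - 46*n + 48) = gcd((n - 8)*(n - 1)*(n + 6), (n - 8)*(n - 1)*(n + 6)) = n^3 - 3*n^2 - 46*n + 48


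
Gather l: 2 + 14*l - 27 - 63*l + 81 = 56 - 49*l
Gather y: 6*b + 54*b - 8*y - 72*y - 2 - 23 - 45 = 60*b - 80*y - 70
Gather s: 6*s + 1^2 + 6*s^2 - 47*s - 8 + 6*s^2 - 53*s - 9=12*s^2 - 94*s - 16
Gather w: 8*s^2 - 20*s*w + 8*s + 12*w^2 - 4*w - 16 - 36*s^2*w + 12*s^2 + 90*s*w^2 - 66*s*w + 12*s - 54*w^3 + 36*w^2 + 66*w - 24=20*s^2 + 20*s - 54*w^3 + w^2*(90*s + 48) + w*(-36*s^2 - 86*s + 62) - 40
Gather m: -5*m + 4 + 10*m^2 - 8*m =10*m^2 - 13*m + 4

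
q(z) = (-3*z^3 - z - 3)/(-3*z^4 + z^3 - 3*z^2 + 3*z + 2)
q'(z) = (-9*z^2 - 1)/(-3*z^4 + z^3 - 3*z^2 + 3*z + 2) + (-3*z^3 - z - 3)*(12*z^3 - 3*z^2 + 6*z - 3)/(-3*z^4 + z^3 - 3*z^2 + 3*z + 2)^2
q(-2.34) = -0.30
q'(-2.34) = -0.05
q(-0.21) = -2.26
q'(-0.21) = 7.18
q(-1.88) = -0.32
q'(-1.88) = -0.02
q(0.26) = -1.28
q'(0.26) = 0.09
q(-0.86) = 0.05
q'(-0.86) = 1.67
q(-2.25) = -0.31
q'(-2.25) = -0.05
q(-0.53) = 2.47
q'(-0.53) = 30.93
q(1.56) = 1.09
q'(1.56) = -1.77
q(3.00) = 0.38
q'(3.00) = -0.15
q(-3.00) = -0.27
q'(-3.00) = -0.06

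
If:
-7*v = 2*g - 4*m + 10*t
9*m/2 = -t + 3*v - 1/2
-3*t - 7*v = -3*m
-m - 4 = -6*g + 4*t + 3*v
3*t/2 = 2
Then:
No Solution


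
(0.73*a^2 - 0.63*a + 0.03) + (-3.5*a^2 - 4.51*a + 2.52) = -2.77*a^2 - 5.14*a + 2.55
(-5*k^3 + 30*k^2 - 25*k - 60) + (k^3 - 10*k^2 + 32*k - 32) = -4*k^3 + 20*k^2 + 7*k - 92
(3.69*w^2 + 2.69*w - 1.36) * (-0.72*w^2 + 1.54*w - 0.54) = -2.6568*w^4 + 3.7458*w^3 + 3.1292*w^2 - 3.547*w + 0.7344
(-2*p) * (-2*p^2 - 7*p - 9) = 4*p^3 + 14*p^2 + 18*p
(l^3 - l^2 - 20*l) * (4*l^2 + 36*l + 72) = 4*l^5 + 32*l^4 - 44*l^3 - 792*l^2 - 1440*l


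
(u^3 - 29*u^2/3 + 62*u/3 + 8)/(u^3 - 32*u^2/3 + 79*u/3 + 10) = (u - 4)/(u - 5)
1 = 1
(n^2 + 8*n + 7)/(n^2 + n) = (n + 7)/n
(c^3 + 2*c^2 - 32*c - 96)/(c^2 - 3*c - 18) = (c^2 + 8*c + 16)/(c + 3)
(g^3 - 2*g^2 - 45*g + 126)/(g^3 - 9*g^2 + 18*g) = (g + 7)/g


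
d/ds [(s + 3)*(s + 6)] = 2*s + 9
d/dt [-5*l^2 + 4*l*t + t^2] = 4*l + 2*t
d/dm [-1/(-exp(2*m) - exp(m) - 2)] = (-2*exp(m) - 1)*exp(m)/(exp(2*m) + exp(m) + 2)^2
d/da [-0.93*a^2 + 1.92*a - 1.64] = 1.92 - 1.86*a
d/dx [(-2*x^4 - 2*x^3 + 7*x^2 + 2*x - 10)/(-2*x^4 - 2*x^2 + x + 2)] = (-4*x^6 + 36*x^5 + 10*x^4 - 100*x^3 - x^2 - 12*x + 14)/(4*x^8 + 8*x^6 - 4*x^5 - 4*x^4 - 4*x^3 - 7*x^2 + 4*x + 4)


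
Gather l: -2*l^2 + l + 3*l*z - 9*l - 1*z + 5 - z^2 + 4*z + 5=-2*l^2 + l*(3*z - 8) - z^2 + 3*z + 10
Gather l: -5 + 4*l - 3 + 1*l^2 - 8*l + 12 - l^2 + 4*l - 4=0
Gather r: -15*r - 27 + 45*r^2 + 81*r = 45*r^2 + 66*r - 27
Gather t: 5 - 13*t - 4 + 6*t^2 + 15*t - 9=6*t^2 + 2*t - 8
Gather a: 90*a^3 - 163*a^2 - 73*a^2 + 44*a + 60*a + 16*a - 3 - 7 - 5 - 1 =90*a^3 - 236*a^2 + 120*a - 16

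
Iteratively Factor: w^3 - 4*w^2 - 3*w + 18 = (w - 3)*(w^2 - w - 6) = (w - 3)*(w + 2)*(w - 3)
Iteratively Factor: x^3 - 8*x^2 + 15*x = (x)*(x^2 - 8*x + 15) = x*(x - 3)*(x - 5)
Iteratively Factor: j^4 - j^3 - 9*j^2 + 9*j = (j + 3)*(j^3 - 4*j^2 + 3*j) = (j - 1)*(j + 3)*(j^2 - 3*j) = j*(j - 1)*(j + 3)*(j - 3)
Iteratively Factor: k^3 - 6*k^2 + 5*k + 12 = (k - 3)*(k^2 - 3*k - 4) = (k - 3)*(k + 1)*(k - 4)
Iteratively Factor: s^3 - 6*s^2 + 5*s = (s - 1)*(s^2 - 5*s) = s*(s - 1)*(s - 5)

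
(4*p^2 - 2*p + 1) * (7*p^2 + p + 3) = 28*p^4 - 10*p^3 + 17*p^2 - 5*p + 3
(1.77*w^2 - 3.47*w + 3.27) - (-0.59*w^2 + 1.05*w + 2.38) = 2.36*w^2 - 4.52*w + 0.89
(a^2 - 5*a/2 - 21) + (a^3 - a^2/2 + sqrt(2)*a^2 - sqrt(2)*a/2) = a^3 + a^2/2 + sqrt(2)*a^2 - 5*a/2 - sqrt(2)*a/2 - 21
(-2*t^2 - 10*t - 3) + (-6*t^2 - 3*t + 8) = -8*t^2 - 13*t + 5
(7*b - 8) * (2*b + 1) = 14*b^2 - 9*b - 8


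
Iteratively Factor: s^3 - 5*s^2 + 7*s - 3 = (s - 1)*(s^2 - 4*s + 3) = (s - 3)*(s - 1)*(s - 1)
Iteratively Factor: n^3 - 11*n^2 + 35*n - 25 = (n - 5)*(n^2 - 6*n + 5) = (n - 5)^2*(n - 1)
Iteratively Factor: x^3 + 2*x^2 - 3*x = (x + 3)*(x^2 - x) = x*(x + 3)*(x - 1)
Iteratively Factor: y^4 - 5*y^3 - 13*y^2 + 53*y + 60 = (y + 1)*(y^3 - 6*y^2 - 7*y + 60) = (y - 4)*(y + 1)*(y^2 - 2*y - 15) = (y - 5)*(y - 4)*(y + 1)*(y + 3)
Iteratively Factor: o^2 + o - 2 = (o - 1)*(o + 2)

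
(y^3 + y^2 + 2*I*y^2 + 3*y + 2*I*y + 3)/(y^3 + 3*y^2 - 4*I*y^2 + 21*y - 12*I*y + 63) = (y^2 + y*(1 - I) - I)/(y^2 + y*(3 - 7*I) - 21*I)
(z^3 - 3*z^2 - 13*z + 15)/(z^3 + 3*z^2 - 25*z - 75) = (z - 1)/(z + 5)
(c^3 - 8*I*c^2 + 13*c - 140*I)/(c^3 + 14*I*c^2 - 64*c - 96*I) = (c^2 - 12*I*c - 35)/(c^2 + 10*I*c - 24)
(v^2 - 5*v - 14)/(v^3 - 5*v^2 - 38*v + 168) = (v + 2)/(v^2 + 2*v - 24)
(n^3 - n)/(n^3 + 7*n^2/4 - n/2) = 4*(n^2 - 1)/(4*n^2 + 7*n - 2)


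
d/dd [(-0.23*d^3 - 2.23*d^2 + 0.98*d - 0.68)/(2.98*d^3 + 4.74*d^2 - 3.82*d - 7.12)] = (5.5552*d^4 - 4.0836*d^3 + 14.8654*d^2 + 38.2016*d - 9.5752)/(8.8804*d^6 + 28.2504*d^5 - 0.299599999999998*d^4 - 78.6488*d^3 - 52.9052*d^2 + 54.3968*d + 50.6944)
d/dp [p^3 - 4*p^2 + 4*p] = 3*p^2 - 8*p + 4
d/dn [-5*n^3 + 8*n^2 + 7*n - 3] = -15*n^2 + 16*n + 7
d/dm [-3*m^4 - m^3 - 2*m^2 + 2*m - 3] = -12*m^3 - 3*m^2 - 4*m + 2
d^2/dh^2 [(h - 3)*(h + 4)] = 2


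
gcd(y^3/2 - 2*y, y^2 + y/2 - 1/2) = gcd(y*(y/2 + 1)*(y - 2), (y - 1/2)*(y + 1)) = 1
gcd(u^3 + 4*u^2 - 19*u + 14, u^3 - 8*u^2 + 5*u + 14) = u - 2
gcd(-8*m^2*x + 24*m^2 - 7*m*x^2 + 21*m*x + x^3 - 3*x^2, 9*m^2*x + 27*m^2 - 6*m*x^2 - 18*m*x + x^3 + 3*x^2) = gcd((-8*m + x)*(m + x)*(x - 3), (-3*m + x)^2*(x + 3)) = 1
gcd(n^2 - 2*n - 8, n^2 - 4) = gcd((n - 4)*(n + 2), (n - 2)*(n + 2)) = n + 2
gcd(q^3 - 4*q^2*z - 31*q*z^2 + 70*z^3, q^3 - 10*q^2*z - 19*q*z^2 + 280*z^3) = -q^2 + 2*q*z + 35*z^2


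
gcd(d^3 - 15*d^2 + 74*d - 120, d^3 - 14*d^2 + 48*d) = d - 6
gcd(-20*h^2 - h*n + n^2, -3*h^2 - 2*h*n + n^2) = 1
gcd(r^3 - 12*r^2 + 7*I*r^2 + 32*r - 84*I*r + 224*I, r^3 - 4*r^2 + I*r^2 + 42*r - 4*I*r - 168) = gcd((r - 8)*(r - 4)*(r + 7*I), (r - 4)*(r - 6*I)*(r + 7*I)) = r^2 + r*(-4 + 7*I) - 28*I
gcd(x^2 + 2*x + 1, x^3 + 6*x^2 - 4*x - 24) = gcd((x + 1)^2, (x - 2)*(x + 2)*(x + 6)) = 1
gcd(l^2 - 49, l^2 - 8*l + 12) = 1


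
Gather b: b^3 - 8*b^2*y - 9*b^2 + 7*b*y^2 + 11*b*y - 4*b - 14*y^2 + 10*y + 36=b^3 + b^2*(-8*y - 9) + b*(7*y^2 + 11*y - 4) - 14*y^2 + 10*y + 36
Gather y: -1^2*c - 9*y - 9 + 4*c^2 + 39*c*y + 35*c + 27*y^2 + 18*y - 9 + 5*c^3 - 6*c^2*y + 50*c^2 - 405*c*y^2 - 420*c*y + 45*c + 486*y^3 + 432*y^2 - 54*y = 5*c^3 + 54*c^2 + 79*c + 486*y^3 + y^2*(459 - 405*c) + y*(-6*c^2 - 381*c - 45) - 18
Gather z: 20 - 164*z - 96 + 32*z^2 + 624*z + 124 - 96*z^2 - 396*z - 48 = -64*z^2 + 64*z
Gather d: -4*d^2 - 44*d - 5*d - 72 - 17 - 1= -4*d^2 - 49*d - 90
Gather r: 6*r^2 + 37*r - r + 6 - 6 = 6*r^2 + 36*r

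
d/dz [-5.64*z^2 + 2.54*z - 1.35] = 2.54 - 11.28*z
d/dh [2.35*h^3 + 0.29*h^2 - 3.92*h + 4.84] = 7.05*h^2 + 0.58*h - 3.92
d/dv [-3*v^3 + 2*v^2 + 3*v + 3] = -9*v^2 + 4*v + 3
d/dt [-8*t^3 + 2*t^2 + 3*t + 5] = -24*t^2 + 4*t + 3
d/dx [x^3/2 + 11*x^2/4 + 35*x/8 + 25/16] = 3*x^2/2 + 11*x/2 + 35/8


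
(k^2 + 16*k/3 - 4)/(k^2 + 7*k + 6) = (k - 2/3)/(k + 1)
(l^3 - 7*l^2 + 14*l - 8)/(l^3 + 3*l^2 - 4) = (l^2 - 6*l + 8)/(l^2 + 4*l + 4)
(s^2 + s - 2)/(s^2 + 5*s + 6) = (s - 1)/(s + 3)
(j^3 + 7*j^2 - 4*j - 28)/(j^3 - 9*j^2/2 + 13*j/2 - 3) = 2*(j^2 + 9*j + 14)/(2*j^2 - 5*j + 3)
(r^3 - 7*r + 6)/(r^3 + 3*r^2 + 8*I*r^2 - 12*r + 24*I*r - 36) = (r^2 - 3*r + 2)/(r^2 + 8*I*r - 12)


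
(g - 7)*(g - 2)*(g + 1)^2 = g^4 - 7*g^3 - 3*g^2 + 19*g + 14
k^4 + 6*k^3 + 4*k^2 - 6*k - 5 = (k - 1)*(k + 1)^2*(k + 5)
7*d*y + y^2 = y*(7*d + y)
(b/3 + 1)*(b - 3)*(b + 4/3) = b^3/3 + 4*b^2/9 - 3*b - 4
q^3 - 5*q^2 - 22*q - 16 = (q - 8)*(q + 1)*(q + 2)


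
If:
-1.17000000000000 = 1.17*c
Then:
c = -1.00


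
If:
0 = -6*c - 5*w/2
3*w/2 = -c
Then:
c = 0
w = 0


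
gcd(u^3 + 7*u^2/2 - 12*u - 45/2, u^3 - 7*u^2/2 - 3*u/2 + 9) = u^2 - 3*u/2 - 9/2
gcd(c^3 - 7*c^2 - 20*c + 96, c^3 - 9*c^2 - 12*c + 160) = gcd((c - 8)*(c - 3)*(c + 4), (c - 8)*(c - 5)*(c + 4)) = c^2 - 4*c - 32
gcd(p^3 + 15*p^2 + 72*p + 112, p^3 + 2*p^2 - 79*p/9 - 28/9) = p + 4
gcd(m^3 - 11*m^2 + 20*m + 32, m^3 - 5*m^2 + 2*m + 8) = m^2 - 3*m - 4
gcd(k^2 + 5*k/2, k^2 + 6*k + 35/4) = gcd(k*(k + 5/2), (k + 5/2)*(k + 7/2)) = k + 5/2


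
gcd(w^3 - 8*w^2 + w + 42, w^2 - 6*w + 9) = w - 3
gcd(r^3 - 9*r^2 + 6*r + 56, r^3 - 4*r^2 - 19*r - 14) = r^2 - 5*r - 14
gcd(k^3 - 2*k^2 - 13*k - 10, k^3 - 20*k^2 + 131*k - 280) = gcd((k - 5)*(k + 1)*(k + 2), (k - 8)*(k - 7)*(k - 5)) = k - 5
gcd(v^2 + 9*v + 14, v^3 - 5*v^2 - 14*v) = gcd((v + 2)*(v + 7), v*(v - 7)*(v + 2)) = v + 2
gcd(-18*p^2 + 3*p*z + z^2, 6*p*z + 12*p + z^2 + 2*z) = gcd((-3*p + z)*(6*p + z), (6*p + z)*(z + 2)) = 6*p + z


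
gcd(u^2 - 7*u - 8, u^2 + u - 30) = 1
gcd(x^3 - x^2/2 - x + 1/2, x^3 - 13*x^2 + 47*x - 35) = x - 1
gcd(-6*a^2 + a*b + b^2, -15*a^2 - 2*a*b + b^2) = 3*a + b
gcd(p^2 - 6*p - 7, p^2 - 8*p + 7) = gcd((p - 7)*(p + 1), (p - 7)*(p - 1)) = p - 7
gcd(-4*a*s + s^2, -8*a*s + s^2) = s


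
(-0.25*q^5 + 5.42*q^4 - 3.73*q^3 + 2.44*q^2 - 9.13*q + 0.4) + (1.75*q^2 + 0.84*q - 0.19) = -0.25*q^5 + 5.42*q^4 - 3.73*q^3 + 4.19*q^2 - 8.29*q + 0.21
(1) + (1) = 2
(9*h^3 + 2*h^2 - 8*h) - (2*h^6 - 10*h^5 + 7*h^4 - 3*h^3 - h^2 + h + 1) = -2*h^6 + 10*h^5 - 7*h^4 + 12*h^3 + 3*h^2 - 9*h - 1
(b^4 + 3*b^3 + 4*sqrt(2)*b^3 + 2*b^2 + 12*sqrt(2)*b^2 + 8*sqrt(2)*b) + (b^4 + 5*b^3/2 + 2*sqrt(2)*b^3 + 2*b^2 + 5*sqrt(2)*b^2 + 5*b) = 2*b^4 + 11*b^3/2 + 6*sqrt(2)*b^3 + 4*b^2 + 17*sqrt(2)*b^2 + 5*b + 8*sqrt(2)*b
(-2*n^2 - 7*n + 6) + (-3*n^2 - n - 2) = -5*n^2 - 8*n + 4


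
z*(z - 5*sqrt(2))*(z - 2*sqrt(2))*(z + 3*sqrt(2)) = z^4 - 4*sqrt(2)*z^3 - 22*z^2 + 60*sqrt(2)*z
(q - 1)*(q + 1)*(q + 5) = q^3 + 5*q^2 - q - 5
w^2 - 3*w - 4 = (w - 4)*(w + 1)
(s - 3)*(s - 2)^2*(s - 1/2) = s^4 - 15*s^3/2 + 39*s^2/2 - 20*s + 6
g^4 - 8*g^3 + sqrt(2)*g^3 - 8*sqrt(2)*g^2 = g^2*(g - 8)*(g + sqrt(2))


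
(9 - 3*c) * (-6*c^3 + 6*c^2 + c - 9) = 18*c^4 - 72*c^3 + 51*c^2 + 36*c - 81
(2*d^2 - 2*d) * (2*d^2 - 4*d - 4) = 4*d^4 - 12*d^3 + 8*d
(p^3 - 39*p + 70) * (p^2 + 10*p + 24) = p^5 + 10*p^4 - 15*p^3 - 320*p^2 - 236*p + 1680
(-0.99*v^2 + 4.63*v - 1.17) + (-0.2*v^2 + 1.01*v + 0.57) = -1.19*v^2 + 5.64*v - 0.6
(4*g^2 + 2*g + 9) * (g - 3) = 4*g^3 - 10*g^2 + 3*g - 27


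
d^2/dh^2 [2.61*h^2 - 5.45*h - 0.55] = 5.22000000000000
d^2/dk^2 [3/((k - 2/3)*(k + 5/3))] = 486*(27*k^2 + 27*k + 19)/(729*k^6 + 2187*k^5 - 243*k^4 - 4131*k^3 + 270*k^2 + 2700*k - 1000)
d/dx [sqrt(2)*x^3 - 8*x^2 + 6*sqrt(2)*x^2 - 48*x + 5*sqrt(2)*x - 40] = 3*sqrt(2)*x^2 - 16*x + 12*sqrt(2)*x - 48 + 5*sqrt(2)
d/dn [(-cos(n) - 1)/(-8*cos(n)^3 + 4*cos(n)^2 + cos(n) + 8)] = (12*sin(n) + 5*sin(3*n) + 2*sin(4*n))/(5*cos(n) - 2*cos(2*n) + 2*cos(3*n) - 10)^2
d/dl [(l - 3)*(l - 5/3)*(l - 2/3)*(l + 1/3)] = 4*l^3 - 15*l^2 + 38*l/3 - 17/27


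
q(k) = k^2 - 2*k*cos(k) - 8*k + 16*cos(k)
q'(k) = 2*k*sin(k) + 2*k - 16*sin(k) - 2*cos(k) - 8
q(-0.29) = 18.29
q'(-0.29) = -5.76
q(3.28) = -24.83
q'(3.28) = 1.84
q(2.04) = -17.55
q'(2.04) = -13.65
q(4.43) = -17.80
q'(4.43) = 8.27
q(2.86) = -24.58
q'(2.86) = -3.22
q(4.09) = -20.55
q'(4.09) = 7.70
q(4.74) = -15.27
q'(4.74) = 7.94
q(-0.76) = 19.36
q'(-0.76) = 1.10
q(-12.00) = 273.75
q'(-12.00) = -55.15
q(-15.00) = 310.05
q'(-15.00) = -6.57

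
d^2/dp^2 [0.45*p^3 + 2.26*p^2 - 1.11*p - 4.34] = 2.7*p + 4.52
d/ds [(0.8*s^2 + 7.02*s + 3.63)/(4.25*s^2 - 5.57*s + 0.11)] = (-34.291*s^2 - 30.679*s + 20.9913)/(18.0625*s^4 - 47.345*s^3 + 31.9599*s^2 - 1.2254*s + 0.0121)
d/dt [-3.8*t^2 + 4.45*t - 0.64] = 4.45 - 7.6*t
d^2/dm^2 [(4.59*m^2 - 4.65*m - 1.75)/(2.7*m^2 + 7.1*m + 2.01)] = (-243.7776*m^3 - 226.00458*m^2 - 49.8717*m + 12.367918)/(19.683*m^6 + 155.277*m^5 + 452.2797*m^4 + 589.1012*m^3 + 336.69711*m^2 + 86.05413*m + 8.120601)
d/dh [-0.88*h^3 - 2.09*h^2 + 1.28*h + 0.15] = -2.64*h^2 - 4.18*h + 1.28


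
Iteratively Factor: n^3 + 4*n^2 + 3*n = (n + 1)*(n^2 + 3*n) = n*(n + 1)*(n + 3)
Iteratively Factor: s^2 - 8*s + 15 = (s - 5)*(s - 3)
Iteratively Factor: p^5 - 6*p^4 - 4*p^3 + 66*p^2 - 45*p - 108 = (p + 1)*(p^4 - 7*p^3 + 3*p^2 + 63*p - 108) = (p + 1)*(p + 3)*(p^3 - 10*p^2 + 33*p - 36) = (p - 3)*(p + 1)*(p + 3)*(p^2 - 7*p + 12) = (p - 4)*(p - 3)*(p + 1)*(p + 3)*(p - 3)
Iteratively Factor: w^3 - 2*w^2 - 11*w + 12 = (w - 1)*(w^2 - w - 12) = (w - 1)*(w + 3)*(w - 4)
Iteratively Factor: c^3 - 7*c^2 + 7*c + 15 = (c + 1)*(c^2 - 8*c + 15) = (c - 3)*(c + 1)*(c - 5)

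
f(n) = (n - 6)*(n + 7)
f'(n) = 2*n + 1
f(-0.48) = -42.25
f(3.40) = -27.04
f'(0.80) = 2.60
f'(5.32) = 11.64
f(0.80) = -40.56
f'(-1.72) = -2.44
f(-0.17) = -42.14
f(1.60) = -37.84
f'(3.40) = 7.80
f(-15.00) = 168.00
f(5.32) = -8.38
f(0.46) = -41.33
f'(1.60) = 4.20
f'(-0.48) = 0.04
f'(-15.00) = -29.00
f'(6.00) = 13.00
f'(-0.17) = 0.66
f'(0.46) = 1.92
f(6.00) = 0.00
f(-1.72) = -40.76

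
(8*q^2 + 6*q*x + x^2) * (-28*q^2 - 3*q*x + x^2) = -224*q^4 - 192*q^3*x - 38*q^2*x^2 + 3*q*x^3 + x^4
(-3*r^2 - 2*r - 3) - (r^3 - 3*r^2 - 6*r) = -r^3 + 4*r - 3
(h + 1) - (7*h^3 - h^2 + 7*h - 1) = -7*h^3 + h^2 - 6*h + 2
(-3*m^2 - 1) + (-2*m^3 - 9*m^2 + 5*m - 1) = -2*m^3 - 12*m^2 + 5*m - 2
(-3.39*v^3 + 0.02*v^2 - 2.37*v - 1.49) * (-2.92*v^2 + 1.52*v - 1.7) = 9.8988*v^5 - 5.2112*v^4 + 12.7138*v^3 + 0.714399999999999*v^2 + 1.7642*v + 2.533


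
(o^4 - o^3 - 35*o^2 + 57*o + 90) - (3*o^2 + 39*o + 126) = o^4 - o^3 - 38*o^2 + 18*o - 36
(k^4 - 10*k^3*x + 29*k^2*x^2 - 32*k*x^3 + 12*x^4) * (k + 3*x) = k^5 - 7*k^4*x - k^3*x^2 + 55*k^2*x^3 - 84*k*x^4 + 36*x^5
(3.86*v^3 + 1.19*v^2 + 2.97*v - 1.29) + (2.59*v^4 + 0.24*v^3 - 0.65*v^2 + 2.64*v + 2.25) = 2.59*v^4 + 4.1*v^3 + 0.54*v^2 + 5.61*v + 0.96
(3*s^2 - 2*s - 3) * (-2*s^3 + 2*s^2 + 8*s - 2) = -6*s^5 + 10*s^4 + 26*s^3 - 28*s^2 - 20*s + 6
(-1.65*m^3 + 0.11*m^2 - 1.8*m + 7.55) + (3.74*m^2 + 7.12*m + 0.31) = -1.65*m^3 + 3.85*m^2 + 5.32*m + 7.86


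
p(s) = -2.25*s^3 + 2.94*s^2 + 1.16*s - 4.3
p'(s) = -6.75*s^2 + 5.88*s + 1.16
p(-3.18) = 94.10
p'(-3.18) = -85.80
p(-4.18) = 206.55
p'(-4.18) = -141.36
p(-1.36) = 5.22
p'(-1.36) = -19.32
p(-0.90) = -1.32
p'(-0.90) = -9.60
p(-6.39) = 695.40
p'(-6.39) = -312.03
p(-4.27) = 219.52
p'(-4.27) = -147.02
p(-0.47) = -3.96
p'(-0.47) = -3.09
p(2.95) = -33.06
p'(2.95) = -40.24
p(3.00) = -35.11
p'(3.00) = -41.95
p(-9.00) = 1863.65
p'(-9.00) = -598.51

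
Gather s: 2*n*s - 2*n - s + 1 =-2*n + s*(2*n - 1) + 1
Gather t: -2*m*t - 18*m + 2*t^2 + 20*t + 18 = -18*m + 2*t^2 + t*(20 - 2*m) + 18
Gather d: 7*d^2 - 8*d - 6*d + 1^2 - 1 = 7*d^2 - 14*d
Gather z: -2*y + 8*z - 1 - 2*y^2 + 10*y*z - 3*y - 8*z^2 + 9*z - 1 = -2*y^2 - 5*y - 8*z^2 + z*(10*y + 17) - 2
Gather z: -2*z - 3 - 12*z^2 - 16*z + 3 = -12*z^2 - 18*z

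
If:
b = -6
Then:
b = -6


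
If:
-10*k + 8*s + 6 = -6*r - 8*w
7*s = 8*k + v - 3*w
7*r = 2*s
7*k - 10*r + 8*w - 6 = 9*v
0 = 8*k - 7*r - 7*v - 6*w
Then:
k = -10026/4031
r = -3477/4031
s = -24339/8062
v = -7314/4031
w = -1557/8062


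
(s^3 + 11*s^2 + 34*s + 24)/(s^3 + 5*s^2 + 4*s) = (s + 6)/s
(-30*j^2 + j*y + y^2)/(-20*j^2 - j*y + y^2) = (6*j + y)/(4*j + y)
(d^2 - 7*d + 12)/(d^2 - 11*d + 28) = (d - 3)/(d - 7)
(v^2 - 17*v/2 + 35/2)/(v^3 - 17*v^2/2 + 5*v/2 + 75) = (2*v - 7)/(2*v^2 - 7*v - 30)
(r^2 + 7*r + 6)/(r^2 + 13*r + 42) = (r + 1)/(r + 7)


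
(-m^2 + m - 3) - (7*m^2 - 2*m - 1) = -8*m^2 + 3*m - 2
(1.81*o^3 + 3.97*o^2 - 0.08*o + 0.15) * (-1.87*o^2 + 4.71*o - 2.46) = -3.3847*o^5 + 1.1012*o^4 + 14.3957*o^3 - 10.4235*o^2 + 0.9033*o - 0.369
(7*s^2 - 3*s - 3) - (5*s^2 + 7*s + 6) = 2*s^2 - 10*s - 9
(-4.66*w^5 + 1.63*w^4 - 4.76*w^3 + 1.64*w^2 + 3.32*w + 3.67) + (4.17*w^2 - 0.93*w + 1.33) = -4.66*w^5 + 1.63*w^4 - 4.76*w^3 + 5.81*w^2 + 2.39*w + 5.0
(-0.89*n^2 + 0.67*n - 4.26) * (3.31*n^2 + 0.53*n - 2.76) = -2.9459*n^4 + 1.746*n^3 - 11.2891*n^2 - 4.107*n + 11.7576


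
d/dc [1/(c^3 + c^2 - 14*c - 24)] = (-3*c^2 - 2*c + 14)/(c^3 + c^2 - 14*c - 24)^2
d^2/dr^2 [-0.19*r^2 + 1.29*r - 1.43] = -0.380000000000000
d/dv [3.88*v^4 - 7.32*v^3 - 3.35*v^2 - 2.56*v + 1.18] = 15.52*v^3 - 21.96*v^2 - 6.7*v - 2.56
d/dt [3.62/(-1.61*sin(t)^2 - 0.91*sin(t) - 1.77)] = (11.6564*sin(t) + 3.2942)*cos(t)/(1.61*sin(t)^2 + 0.91*sin(t) + 1.77)^2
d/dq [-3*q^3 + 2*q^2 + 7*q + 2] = -9*q^2 + 4*q + 7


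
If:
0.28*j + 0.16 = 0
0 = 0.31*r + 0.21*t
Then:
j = -0.57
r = -0.67741935483871*t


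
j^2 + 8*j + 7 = (j + 1)*(j + 7)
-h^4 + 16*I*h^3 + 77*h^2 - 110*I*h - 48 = (h - 8*I)*(h - 6*I)*(I*h + 1)^2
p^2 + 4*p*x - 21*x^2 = (p - 3*x)*(p + 7*x)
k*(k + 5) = k^2 + 5*k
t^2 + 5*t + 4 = (t + 1)*(t + 4)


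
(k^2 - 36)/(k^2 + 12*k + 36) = (k - 6)/(k + 6)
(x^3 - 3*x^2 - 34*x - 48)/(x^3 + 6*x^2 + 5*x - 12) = (x^2 - 6*x - 16)/(x^2 + 3*x - 4)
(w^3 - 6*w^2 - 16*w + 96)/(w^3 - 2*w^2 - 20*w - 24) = (w^2 - 16)/(w^2 + 4*w + 4)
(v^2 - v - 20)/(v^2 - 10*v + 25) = (v + 4)/(v - 5)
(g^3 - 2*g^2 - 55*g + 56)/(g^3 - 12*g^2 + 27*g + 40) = (g^2 + 6*g - 7)/(g^2 - 4*g - 5)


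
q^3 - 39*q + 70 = (q - 5)*(q - 2)*(q + 7)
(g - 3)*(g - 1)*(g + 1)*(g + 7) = g^4 + 4*g^3 - 22*g^2 - 4*g + 21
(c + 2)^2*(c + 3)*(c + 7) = c^4 + 14*c^3 + 65*c^2 + 124*c + 84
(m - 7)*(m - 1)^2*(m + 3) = m^4 - 6*m^3 - 12*m^2 + 38*m - 21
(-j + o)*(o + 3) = -j*o - 3*j + o^2 + 3*o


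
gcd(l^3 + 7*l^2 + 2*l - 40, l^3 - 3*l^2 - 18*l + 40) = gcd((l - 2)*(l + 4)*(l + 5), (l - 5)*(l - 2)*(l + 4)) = l^2 + 2*l - 8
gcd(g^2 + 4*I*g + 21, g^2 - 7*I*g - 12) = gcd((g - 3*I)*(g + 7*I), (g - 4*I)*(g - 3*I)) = g - 3*I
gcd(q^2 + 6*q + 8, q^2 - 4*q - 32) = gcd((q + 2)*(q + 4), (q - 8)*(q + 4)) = q + 4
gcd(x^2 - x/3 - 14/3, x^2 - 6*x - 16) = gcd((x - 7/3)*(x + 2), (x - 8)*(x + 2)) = x + 2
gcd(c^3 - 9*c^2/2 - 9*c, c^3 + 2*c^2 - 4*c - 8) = 1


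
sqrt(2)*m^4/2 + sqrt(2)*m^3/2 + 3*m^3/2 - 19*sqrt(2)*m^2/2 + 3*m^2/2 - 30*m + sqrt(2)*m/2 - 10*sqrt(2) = (m - 4)*(m + 5)*(m + sqrt(2))*(sqrt(2)*m/2 + 1/2)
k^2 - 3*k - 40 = (k - 8)*(k + 5)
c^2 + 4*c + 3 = (c + 1)*(c + 3)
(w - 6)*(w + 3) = w^2 - 3*w - 18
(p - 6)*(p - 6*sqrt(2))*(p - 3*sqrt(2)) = p^3 - 9*sqrt(2)*p^2 - 6*p^2 + 36*p + 54*sqrt(2)*p - 216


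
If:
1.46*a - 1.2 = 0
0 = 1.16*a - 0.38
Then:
No Solution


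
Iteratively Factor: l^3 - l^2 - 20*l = (l - 5)*(l^2 + 4*l) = l*(l - 5)*(l + 4)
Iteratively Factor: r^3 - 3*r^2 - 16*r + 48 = (r - 3)*(r^2 - 16) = (r - 3)*(r + 4)*(r - 4)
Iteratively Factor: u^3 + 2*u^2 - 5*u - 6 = (u + 3)*(u^2 - u - 2) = (u + 1)*(u + 3)*(u - 2)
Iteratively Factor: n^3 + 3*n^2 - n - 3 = (n + 3)*(n^2 - 1) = (n + 1)*(n + 3)*(n - 1)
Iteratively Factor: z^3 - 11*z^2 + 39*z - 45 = (z - 5)*(z^2 - 6*z + 9) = (z - 5)*(z - 3)*(z - 3)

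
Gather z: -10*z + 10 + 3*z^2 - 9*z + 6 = 3*z^2 - 19*z + 16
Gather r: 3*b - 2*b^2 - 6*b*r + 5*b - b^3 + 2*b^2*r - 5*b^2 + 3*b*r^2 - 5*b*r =-b^3 - 7*b^2 + 3*b*r^2 + 8*b + r*(2*b^2 - 11*b)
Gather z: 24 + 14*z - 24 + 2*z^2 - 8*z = 2*z^2 + 6*z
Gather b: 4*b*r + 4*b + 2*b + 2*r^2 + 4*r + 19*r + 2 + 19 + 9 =b*(4*r + 6) + 2*r^2 + 23*r + 30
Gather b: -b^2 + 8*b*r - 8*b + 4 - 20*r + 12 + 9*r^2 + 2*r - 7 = -b^2 + b*(8*r - 8) + 9*r^2 - 18*r + 9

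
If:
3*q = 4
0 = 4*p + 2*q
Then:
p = -2/3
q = 4/3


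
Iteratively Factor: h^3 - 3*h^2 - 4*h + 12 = (h - 3)*(h^2 - 4) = (h - 3)*(h - 2)*(h + 2)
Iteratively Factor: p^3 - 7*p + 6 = (p - 1)*(p^2 + p - 6) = (p - 2)*(p - 1)*(p + 3)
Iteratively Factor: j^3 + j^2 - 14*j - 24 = (j + 2)*(j^2 - j - 12) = (j - 4)*(j + 2)*(j + 3)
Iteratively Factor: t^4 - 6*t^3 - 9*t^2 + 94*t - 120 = (t - 3)*(t^3 - 3*t^2 - 18*t + 40) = (t - 3)*(t - 2)*(t^2 - t - 20) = (t - 3)*(t - 2)*(t + 4)*(t - 5)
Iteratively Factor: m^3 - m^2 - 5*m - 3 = (m + 1)*(m^2 - 2*m - 3) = (m - 3)*(m + 1)*(m + 1)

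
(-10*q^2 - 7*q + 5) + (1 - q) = -10*q^2 - 8*q + 6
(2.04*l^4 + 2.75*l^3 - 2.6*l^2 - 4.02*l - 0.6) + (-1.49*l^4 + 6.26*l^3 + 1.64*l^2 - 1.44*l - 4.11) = 0.55*l^4 + 9.01*l^3 - 0.96*l^2 - 5.46*l - 4.71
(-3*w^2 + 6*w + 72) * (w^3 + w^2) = -3*w^5 + 3*w^4 + 78*w^3 + 72*w^2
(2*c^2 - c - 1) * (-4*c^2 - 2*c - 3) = -8*c^4 + 5*c + 3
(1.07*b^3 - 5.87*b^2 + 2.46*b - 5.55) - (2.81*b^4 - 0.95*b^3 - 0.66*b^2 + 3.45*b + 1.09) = -2.81*b^4 + 2.02*b^3 - 5.21*b^2 - 0.99*b - 6.64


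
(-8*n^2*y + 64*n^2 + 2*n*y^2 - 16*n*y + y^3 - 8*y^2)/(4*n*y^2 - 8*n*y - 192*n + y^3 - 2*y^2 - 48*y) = (-2*n + y)/(y + 6)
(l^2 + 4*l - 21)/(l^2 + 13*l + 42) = (l - 3)/(l + 6)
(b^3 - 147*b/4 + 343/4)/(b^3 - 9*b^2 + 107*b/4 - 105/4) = (2*b^2 + 7*b - 49)/(2*b^2 - 11*b + 15)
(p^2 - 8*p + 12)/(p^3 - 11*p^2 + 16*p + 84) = (p - 2)/(p^2 - 5*p - 14)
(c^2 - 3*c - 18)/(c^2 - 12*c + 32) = (c^2 - 3*c - 18)/(c^2 - 12*c + 32)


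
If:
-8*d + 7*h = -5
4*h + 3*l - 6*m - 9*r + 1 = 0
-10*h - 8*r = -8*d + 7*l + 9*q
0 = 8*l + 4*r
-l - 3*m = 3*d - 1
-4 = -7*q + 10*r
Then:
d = 8815/21846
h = -2765/10923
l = -194/10923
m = -4211/65538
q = 6796/10923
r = 388/10923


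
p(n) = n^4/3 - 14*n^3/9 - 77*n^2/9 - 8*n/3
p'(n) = 4*n^3/3 - 14*n^2/3 - 154*n/9 - 8/3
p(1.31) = -20.69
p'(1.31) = -30.09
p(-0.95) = -3.58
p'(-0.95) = 8.23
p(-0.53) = -0.73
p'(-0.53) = 4.89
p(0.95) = -11.32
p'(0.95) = -21.99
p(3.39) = -123.94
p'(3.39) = -62.36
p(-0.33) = 0.01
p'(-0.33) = 2.42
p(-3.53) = 22.99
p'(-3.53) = -59.06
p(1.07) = -14.12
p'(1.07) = -24.69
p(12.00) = 2960.00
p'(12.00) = 1424.00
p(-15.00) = 20240.00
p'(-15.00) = -5296.00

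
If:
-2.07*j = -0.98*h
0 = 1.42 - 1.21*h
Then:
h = 1.17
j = 0.56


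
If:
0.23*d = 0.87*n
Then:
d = 3.78260869565217*n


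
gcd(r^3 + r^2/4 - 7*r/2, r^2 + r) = r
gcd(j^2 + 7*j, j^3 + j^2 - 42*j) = j^2 + 7*j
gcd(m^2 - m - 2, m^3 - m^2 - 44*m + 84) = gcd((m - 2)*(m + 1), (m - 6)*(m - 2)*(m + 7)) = m - 2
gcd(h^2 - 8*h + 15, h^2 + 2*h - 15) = h - 3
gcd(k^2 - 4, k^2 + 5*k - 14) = k - 2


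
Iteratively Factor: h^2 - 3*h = (h - 3)*(h)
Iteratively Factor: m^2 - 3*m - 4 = (m - 4)*(m + 1)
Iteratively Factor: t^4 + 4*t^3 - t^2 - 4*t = (t - 1)*(t^3 + 5*t^2 + 4*t) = (t - 1)*(t + 1)*(t^2 + 4*t) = t*(t - 1)*(t + 1)*(t + 4)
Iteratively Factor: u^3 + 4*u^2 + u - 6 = (u + 3)*(u^2 + u - 2) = (u + 2)*(u + 3)*(u - 1)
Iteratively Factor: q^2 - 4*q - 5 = (q - 5)*(q + 1)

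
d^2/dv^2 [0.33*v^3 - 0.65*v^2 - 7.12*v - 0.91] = 1.98*v - 1.3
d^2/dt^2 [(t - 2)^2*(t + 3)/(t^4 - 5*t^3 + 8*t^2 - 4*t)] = 2*(t^3 + 9*t^2 - 9*t + 3)/(t^3*(t^3 - 3*t^2 + 3*t - 1))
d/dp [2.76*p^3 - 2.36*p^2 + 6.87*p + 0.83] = 8.28*p^2 - 4.72*p + 6.87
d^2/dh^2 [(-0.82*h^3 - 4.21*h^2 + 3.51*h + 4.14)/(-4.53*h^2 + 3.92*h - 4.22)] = (-2.8421709430404e-14*h^5 + 1.13686837721616e-13*h^4 - 0.688053999999966*h^3 - 1074.01308*h^2 + 931.311708*h + 64.870736)/(92.959677*h^6 - 241.325784*h^5 + 468.62397*h^4 - 509.85872*h^3 + 436.55478*h^2 - 209.426784*h + 75.151448)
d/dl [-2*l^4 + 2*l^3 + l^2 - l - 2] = -8*l^3 + 6*l^2 + 2*l - 1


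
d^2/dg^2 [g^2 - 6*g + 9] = 2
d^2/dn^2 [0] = 0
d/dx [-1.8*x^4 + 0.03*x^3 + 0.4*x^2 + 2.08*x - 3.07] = -7.2*x^3 + 0.09*x^2 + 0.8*x + 2.08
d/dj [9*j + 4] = 9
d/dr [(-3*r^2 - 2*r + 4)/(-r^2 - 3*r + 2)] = (7*r^2 - 4*r + 8)/(r^4 + 6*r^3 + 5*r^2 - 12*r + 4)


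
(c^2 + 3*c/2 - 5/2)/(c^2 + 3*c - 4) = (c + 5/2)/(c + 4)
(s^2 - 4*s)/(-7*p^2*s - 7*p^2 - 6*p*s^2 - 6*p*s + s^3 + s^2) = s*(4 - s)/(7*p^2*s + 7*p^2 + 6*p*s^2 + 6*p*s - s^3 - s^2)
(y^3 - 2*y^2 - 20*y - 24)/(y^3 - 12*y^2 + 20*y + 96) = (y + 2)/(y - 8)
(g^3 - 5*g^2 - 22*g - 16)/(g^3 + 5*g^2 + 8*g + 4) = (g - 8)/(g + 2)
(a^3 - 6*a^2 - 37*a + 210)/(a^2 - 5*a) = a - 1 - 42/a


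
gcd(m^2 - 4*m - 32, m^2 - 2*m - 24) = m + 4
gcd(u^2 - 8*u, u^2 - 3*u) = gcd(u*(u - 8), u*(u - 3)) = u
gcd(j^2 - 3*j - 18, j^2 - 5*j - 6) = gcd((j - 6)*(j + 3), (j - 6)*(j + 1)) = j - 6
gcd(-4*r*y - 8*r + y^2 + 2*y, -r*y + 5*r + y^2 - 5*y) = 1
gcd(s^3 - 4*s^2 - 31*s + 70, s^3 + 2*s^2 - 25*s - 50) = s + 5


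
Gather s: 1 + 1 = 2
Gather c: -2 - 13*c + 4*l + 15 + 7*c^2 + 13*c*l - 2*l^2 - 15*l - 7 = 7*c^2 + c*(13*l - 13) - 2*l^2 - 11*l + 6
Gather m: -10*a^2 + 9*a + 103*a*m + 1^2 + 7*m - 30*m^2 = -10*a^2 + 9*a - 30*m^2 + m*(103*a + 7) + 1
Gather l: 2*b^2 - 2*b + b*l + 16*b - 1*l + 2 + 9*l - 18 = 2*b^2 + 14*b + l*(b + 8) - 16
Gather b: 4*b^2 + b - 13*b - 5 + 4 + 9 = 4*b^2 - 12*b + 8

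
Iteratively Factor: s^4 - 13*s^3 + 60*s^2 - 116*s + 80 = (s - 4)*(s^3 - 9*s^2 + 24*s - 20) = (s - 5)*(s - 4)*(s^2 - 4*s + 4) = (s - 5)*(s - 4)*(s - 2)*(s - 2)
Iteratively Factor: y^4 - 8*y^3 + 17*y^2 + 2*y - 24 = (y - 3)*(y^3 - 5*y^2 + 2*y + 8) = (y - 4)*(y - 3)*(y^2 - y - 2) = (y - 4)*(y - 3)*(y + 1)*(y - 2)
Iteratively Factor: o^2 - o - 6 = (o + 2)*(o - 3)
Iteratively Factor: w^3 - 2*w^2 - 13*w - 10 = (w + 2)*(w^2 - 4*w - 5) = (w - 5)*(w + 2)*(w + 1)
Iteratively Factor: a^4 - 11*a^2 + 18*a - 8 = (a - 2)*(a^3 + 2*a^2 - 7*a + 4) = (a - 2)*(a - 1)*(a^2 + 3*a - 4) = (a - 2)*(a - 1)^2*(a + 4)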